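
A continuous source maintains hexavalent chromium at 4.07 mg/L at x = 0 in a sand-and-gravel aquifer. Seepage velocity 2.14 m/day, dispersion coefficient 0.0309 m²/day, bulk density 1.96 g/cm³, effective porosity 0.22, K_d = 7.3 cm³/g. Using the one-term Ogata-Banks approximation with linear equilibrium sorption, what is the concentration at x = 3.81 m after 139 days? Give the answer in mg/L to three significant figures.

3.96 mg/L

Retardation factor R = 1 + ρ_b·K_d/n = 1 + 1.96 × 7.3/0.22 = 66.04.
Sorption retards both mechanisms: v_R = v/R = 0.03240 m/day, D_R = D/R = 0.0004679 m²/day.
v_R·t = 0.03240 × 139 = 4.5036 m; 2√(D_R t) = 0.5101 m; argument = (3.81 − 4.5036)/0.5101 = -1.360.
C = C₀ × ½·erfc(-1.360) = 4.07 × 0.9728 = 3.96 mg/L.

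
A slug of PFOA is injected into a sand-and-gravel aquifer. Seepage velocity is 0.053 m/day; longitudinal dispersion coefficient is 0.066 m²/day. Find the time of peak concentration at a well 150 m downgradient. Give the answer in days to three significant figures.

For the 1D instantaneous-source solution, setting ∂C/∂t = 0 at fixed x gives v²t² + 2Dt − x² = 0, so t = (√(D² + v²x²) − D)/v².
√(D² + v²x²) = √(0.066² + 0.053² × 150²) = 7.950; v² = 0.002809.
t = (7.950 − 0.066)/0.002809 = 2810 days (vs. the pure-advection estimate x/v = 2830 d).

2810 days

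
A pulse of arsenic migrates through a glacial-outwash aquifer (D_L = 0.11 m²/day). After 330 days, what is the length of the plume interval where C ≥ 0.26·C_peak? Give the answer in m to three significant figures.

28.0 m

The plume is Gaussian with σ = √(2Dt) = √(2 × 0.11 × 330) = 8.521 m.
C/C_peak = exp(−Δx²/(2σ²)) = 0.26 ⇒ Δx = σ·√(−2 ln 0.26) = 8.521 × 1.641 = 13.98 m.
Width = 2Δx = 28.0 m.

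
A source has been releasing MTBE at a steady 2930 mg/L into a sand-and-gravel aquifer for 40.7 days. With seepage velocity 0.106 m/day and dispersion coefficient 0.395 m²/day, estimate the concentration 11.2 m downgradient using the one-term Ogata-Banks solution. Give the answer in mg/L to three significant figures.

For a continuous step input, C/C₀ ≈ ½·erfc((x−vt)/(2√(Dt))).
vt = 0.106 × 40.7 = 4.3142 m and 2√(Dt) = 2√(0.395 × 40.7) = 8.019 m.
Argument (x−vt)/(2√(Dt)) = (11.2 − 4.3142)/8.019 = 0.8587; ½·erfc(0.8587) = 0.1123.
C = 2930 × 0.1123 = 329 mg/L.

329 mg/L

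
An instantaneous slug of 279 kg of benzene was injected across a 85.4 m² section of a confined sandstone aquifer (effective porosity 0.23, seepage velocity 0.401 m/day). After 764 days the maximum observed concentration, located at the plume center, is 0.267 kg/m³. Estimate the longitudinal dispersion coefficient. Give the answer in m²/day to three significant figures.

At the plume center C_max = M/(n_e·A·√(4πDt)), so D = M²/(4πt·(n_e·A·C_max)²).
n_e·A·C_max = 0.23 × 85.4 × 0.267 = 5.244 kg/m.
D = 279²/(4π × 764 × 5.244²) = 0.295 m²/day.

0.295 m²/day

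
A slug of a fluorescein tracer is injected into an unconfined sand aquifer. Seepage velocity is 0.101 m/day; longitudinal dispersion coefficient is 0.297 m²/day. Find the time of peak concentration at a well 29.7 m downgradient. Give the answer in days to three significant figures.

For the 1D instantaneous-source solution, setting ∂C/∂t = 0 at fixed x gives v²t² + 2Dt − x² = 0, so t = (√(D² + v²x²) − D)/v².
√(D² + v²x²) = √(0.297² + 0.101² × 29.7²) = 3.014; v² = 0.010201.
t = (3.014 − 0.297)/0.010201 = 266 days (vs. the pure-advection estimate x/v = 294 d).

266 days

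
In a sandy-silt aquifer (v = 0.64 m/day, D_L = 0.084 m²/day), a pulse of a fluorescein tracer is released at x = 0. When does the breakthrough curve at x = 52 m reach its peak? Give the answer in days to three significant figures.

81.0 days

For the 1D instantaneous-source solution, setting ∂C/∂t = 0 at fixed x gives v²t² + 2Dt − x² = 0, so t = (√(D² + v²x²) − D)/v².
√(D² + v²x²) = √(0.084² + 0.64² × 52²) = 33.28; v² = 0.4096.
t = (33.28 − 0.084)/0.4096 = 81.0 days (vs. the pure-advection estimate x/v = 81.2 d).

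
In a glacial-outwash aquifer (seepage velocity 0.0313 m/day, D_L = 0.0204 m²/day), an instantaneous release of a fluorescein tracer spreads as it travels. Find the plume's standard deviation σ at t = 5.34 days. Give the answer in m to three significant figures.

Dispersive spreading gives a Gaussian with σ² = 2Dt; advection only shifts the center.
σ = √(2 × 0.0204 × 5.34) = 0.467 m.

0.467 m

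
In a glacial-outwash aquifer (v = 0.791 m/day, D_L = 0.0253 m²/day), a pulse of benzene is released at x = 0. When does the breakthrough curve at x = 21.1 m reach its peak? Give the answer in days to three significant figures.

For the 1D instantaneous-source solution, setting ∂C/∂t = 0 at fixed x gives v²t² + 2Dt − x² = 0, so t = (√(D² + v²x²) − D)/v².
√(D² + v²x²) = √(0.0253² + 0.791² × 21.1²) = 16.69; v² = 0.625681.
t = (16.69 − 0.0253)/0.625681 = 26.6 days (vs. the pure-advection estimate x/v = 26.7 d).

26.6 days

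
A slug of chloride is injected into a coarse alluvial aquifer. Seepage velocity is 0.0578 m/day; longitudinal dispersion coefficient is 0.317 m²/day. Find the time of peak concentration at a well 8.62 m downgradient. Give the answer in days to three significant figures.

For the 1D instantaneous-source solution, setting ∂C/∂t = 0 at fixed x gives v²t² + 2Dt − x² = 0, so t = (√(D² + v²x²) − D)/v².
√(D² + v²x²) = √(0.317² + 0.0578² × 8.62²) = 0.5905; v² = 0.00334084.
t = (0.5905 − 0.317)/0.00334084 = 81.9 days (vs. the pure-advection estimate x/v = 149 d).

81.9 days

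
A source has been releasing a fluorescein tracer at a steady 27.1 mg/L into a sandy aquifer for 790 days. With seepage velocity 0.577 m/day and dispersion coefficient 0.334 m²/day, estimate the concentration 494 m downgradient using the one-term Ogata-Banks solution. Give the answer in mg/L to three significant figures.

For a continuous step input, C/C₀ ≈ ½·erfc((x−vt)/(2√(Dt))).
vt = 0.577 × 790 = 455.83 m and 2√(Dt) = 2√(0.334 × 790) = 32.49 m.
Argument (x−vt)/(2√(Dt)) = (494 − 455.83)/32.49 = 1.175; ½·erfc(1.175) = 0.04829.
C = 27.1 × 0.04829 = 1.31 mg/L.

1.31 mg/L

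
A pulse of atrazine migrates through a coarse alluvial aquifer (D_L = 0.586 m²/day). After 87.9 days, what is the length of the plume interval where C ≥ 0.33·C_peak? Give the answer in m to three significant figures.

The plume is Gaussian with σ = √(2Dt) = √(2 × 0.586 × 87.9) = 10.15 m.
C/C_peak = exp(−Δx²/(2σ²)) = 0.33 ⇒ Δx = σ·√(−2 ln 0.33) = 10.15 × 1.489 = 15.11 m.
Width = 2Δx = 30.2 m.

30.2 m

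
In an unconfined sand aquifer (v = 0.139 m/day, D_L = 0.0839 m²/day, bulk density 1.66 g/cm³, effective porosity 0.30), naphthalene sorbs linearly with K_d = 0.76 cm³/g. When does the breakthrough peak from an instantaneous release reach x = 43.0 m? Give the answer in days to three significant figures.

Retardation factor R = 1 + ρ_b·K_d/n = 1 + 1.66 × 0.76/0.30 = 5.205.
Sorption retards both mechanisms: v_R = v/R = 0.02671 m/day, D_R = D/R = 0.01612 m²/day.
Peak time from v_R²t² + 2D_R t − x² = 0: t = (√(D_R² + v_R²x²) − D_R)/v_R².
√(D_R² + v_R²x²) = √(0.01612² + 0.02671² × 43.0²) = 1.149; v_R² = 0.0007134.
t = (1.149 − 0.01612)/0.0007134 = 1590 days.

1590 days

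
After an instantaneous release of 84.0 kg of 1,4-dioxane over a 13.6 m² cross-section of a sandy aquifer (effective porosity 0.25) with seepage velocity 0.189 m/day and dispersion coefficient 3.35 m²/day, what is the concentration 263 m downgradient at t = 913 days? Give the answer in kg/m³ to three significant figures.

For an instantaneous plane source, C(x,t) = M/(n_e·A·√(4πDt)) · exp(−(x−vt)²/(4Dt)), with n_e·A the pore (flow) area.
Plume center vt = 0.189 × 913 = 172.557 m, so the well at 263 m is 90.443 m downgradient of the peak.
√(4πDt) = 196.0 m, giving peak height M/(n_e·A·√(4πDt)) = 84.0/(0.25 × 13.6 × 196.0) = 0.1261 kg/m³.
(x−vt)²/(4Dt) = (90.443)²/(4 × 3.35 × 913) = 0.6686; exp(−0.6686) = 0.5124.
C = 0.1261 × 0.5124 = 0.0646 kg/m³.

0.0646 kg/m³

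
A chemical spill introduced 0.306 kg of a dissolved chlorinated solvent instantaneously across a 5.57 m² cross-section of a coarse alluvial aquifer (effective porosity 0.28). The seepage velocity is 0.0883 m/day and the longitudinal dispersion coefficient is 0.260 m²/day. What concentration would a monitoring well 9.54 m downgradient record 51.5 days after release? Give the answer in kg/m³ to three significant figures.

For an instantaneous plane source, C(x,t) = M/(n_e·A·√(4πDt)) · exp(−(x−vt)²/(4Dt)), with n_e·A the pore (flow) area.
Plume center vt = 0.0883 × 51.5 = 4.54745 m, so the well at 9.54 m is 4.99255 m downgradient of the peak.
√(4πDt) = 12.97 m, giving peak height M/(n_e·A·√(4πDt)) = 0.306/(0.28 × 5.57 × 12.97) = 0.01513 kg/m³.
(x−vt)²/(4Dt) = (4.99255)²/(4 × 0.260 × 51.5) = 0.4654; exp(−0.4654) = 0.6279.
C = 0.01513 × 0.6279 = 0.00950 kg/m³.

0.00950 kg/m³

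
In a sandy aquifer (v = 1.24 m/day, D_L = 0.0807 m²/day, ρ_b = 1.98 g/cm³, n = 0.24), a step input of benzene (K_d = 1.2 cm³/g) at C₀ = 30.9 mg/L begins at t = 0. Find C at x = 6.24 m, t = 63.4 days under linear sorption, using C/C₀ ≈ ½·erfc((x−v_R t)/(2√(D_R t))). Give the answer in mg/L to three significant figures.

Retardation factor R = 1 + ρ_b·K_d/n = 1 + 1.98 × 1.2/0.24 = 10.90.
Sorption retards both mechanisms: v_R = v/R = 0.1138 m/day, D_R = D/R = 0.007404 m²/day.
v_R·t = 0.1138 × 63.4 = 7.21492 m; 2√(D_R t) = 1.370 m; argument = (6.24 − 7.21492)/1.370 = -0.7116.
C = C₀ × ½·erfc(-0.7116) = 30.9 × 0.8429 = 26.0 mg/L.

26.0 mg/L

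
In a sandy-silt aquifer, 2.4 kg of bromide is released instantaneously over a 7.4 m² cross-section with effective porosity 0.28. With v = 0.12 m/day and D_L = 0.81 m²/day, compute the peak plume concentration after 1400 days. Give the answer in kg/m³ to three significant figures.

The peak of an instantaneous 1D plume sits at x = vt; there the Gaussian factor is 1 and C_max = M/(n_e·A·√(4πDt)), where n_e·A is the pore area the mass is dissolved in.
√(4πDt) = √(4π × 0.81 × 1400) = 119.4 m, so C_max = 2.4/(0.28 × 7.4 × 119.4) = 0.00970 kg/m³.

0.00970 kg/m³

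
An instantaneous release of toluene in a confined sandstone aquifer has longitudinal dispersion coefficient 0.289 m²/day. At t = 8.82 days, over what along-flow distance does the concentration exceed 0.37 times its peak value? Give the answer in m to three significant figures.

The plume is Gaussian with σ = √(2Dt) = √(2 × 0.289 × 8.82) = 2.258 m.
C/C_peak = exp(−Δx²/(2σ²)) = 0.37 ⇒ Δx = σ·√(−2 ln 0.37) = 2.258 × 1.410 = 3.184 m.
Width = 2Δx = 6.37 m.

6.37 m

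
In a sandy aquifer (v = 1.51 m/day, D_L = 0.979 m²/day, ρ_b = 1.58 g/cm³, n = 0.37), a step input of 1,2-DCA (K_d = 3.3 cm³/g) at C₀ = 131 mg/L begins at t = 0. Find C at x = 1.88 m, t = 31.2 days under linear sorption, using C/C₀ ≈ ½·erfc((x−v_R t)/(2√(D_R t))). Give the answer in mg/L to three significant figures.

Retardation factor R = 1 + ρ_b·K_d/n = 1 + 1.58 × 3.3/0.37 = 15.09.
Sorption retards both mechanisms: v_R = v/R = 0.1001 m/day, D_R = D/R = 0.06488 m²/day.
v_R·t = 0.1001 × 31.2 = 3.12312 m; 2√(D_R t) = 2.846 m; argument = (1.88 − 3.12312)/2.846 = -0.4368.
C = C₀ × ½·erfc(-0.4368) = 131 × 0.7316 = 95.8 mg/L.

95.8 mg/L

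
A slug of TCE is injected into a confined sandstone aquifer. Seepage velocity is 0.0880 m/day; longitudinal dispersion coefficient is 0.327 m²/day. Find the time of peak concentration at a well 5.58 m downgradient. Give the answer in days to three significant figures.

For the 1D instantaneous-source solution, setting ∂C/∂t = 0 at fixed x gives v²t² + 2Dt − x² = 0, so t = (√(D² + v²x²) − D)/v².
√(D² + v²x²) = √(0.327² + 0.0880² × 5.58²) = 0.5900; v² = 0.007744.
t = (0.5900 − 0.327)/0.007744 = 34.0 days (vs. the pure-advection estimate x/v = 63.4 d).

34.0 days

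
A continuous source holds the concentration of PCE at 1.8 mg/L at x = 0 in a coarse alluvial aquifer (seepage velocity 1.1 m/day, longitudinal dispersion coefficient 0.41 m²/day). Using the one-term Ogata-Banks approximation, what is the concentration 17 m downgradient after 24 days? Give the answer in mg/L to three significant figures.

1.77 mg/L

For a continuous step input, C/C₀ ≈ ½·erfc((x−vt)/(2√(Dt))).
vt = 1.1 × 24 = 26.4 m and 2√(Dt) = 2√(0.41 × 24) = 6.274 m.
Argument (x−vt)/(2√(Dt)) = (17 − 26.4)/6.274 = -1.498; ½·erfc(-1.498) = 0.9829.
C = 1.8 × 0.9829 = 1.77 mg/L.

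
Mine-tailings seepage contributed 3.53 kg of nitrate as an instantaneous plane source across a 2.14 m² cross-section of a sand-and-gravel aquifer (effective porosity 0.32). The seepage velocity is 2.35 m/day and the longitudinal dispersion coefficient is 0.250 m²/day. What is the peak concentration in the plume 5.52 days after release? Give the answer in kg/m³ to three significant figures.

The peak of an instantaneous 1D plume sits at x = vt; there the Gaussian factor is 1 and C_max = M/(n_e·A·√(4πDt)), where n_e·A is the pore area the mass is dissolved in.
√(4πDt) = √(4π × 0.250 × 5.52) = 4.164 m, so C_max = 3.53/(0.32 × 2.14 × 4.164) = 1.24 kg/m³.

1.24 kg/m³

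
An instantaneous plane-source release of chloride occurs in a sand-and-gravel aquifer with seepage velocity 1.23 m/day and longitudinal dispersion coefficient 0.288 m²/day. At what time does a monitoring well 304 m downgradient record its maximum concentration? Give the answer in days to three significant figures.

247 days

For the 1D instantaneous-source solution, setting ∂C/∂t = 0 at fixed x gives v²t² + 2Dt − x² = 0, so t = (√(D² + v²x²) − D)/v².
√(D² + v²x²) = √(0.288² + 1.23² × 304²) = 373.9; v² = 1.5129.
t = (373.9 − 0.288)/1.5129 = 247 days (vs. the pure-advection estimate x/v = 247 d).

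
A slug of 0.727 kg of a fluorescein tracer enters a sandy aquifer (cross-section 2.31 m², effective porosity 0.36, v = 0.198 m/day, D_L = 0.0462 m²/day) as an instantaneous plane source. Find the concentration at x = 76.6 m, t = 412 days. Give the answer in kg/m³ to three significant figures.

For an instantaneous plane source, C(x,t) = M/(n_e·A·√(4πDt)) · exp(−(x−vt)²/(4Dt)), with n_e·A the pore (flow) area.
Plume center vt = 0.198 × 412 = 81.576 m, so the well at 76.6 m is 4.976 m upgradient of the peak.
√(4πDt) = 15.47 m, giving peak height M/(n_e·A·√(4πDt)) = 0.727/(0.36 × 2.31 × 15.47) = 0.05651 kg/m³.
(x−vt)²/(4Dt) = (-4.976)²/(4 × 0.0462 × 412) = 0.3252; exp(−0.3252) = 0.7224.
C = 0.05651 × 0.7224 = 0.0408 kg/m³.

0.0408 kg/m³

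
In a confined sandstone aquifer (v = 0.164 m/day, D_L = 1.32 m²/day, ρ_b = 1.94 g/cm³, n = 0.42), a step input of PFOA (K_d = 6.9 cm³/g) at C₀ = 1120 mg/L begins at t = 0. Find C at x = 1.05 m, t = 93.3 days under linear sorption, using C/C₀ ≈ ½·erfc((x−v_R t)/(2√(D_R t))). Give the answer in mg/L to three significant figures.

465 mg/L

Retardation factor R = 1 + ρ_b·K_d/n = 1 + 1.94 × 6.9/0.42 = 32.87.
Sorption retards both mechanisms: v_R = v/R = 0.004989 m/day, D_R = D/R = 0.04016 m²/day.
v_R·t = 0.004989 × 93.3 = 0.4654737 m; 2√(D_R t) = 3.871 m; argument = (1.05 − 0.4654737)/3.871 = 0.1510.
C = C₀ × ½·erfc(0.1510) = 1120 × 0.4155 = 465 mg/L.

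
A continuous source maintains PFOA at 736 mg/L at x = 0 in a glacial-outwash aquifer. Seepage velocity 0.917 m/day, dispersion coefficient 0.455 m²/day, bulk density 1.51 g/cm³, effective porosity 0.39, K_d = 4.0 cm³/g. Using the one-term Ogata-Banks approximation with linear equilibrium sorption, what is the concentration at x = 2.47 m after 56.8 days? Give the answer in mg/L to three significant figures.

479 mg/L

Retardation factor R = 1 + ρ_b·K_d/n = 1 + 1.51 × 4.0/0.39 = 16.49.
Sorption retards both mechanisms: v_R = v/R = 0.05561 m/day, D_R = D/R = 0.02759 m²/day.
v_R·t = 0.05561 × 56.8 = 3.158648 m; 2√(D_R t) = 2.504 m; argument = (2.47 − 3.158648)/2.504 = -0.2750.
C = C₀ × ½·erfc(-0.2750) = 736 × 0.6513 = 479 mg/L.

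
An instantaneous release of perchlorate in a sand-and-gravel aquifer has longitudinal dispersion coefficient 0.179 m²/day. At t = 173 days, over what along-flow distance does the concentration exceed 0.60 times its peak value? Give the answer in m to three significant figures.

15.9 m

The plume is Gaussian with σ = √(2Dt) = √(2 × 0.179 × 173) = 7.870 m.
C/C_peak = exp(−Δx²/(2σ²)) = 0.60 ⇒ Δx = σ·√(−2 ln 0.60) = 7.870 × 1.011 = 7.957 m.
Width = 2Δx = 15.9 m.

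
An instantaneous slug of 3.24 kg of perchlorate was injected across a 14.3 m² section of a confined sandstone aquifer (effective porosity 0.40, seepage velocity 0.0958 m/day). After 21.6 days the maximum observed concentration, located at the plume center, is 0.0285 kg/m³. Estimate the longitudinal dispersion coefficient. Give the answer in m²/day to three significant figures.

At the plume center C_max = M/(n_e·A·√(4πDt)), so D = M²/(4πt·(n_e·A·C_max)²).
n_e·A·C_max = 0.40 × 14.3 × 0.0285 = 0.1630 kg/m.
D = 3.24²/(4π × 21.6 × 0.1630²) = 1.46 m²/day.

1.46 m²/day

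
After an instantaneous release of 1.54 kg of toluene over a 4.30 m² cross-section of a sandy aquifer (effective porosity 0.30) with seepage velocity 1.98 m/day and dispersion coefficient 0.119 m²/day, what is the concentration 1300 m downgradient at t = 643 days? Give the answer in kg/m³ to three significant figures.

For an instantaneous plane source, C(x,t) = M/(n_e·A·√(4πDt)) · exp(−(x−vt)²/(4Dt)), with n_e·A the pore (flow) area.
Plume center vt = 1.98 × 643 = 1273.14 m, so the well at 1300 m is 26.86 m downgradient of the peak.
√(4πDt) = 31.01 m, giving peak height M/(n_e·A·√(4πDt)) = 1.54/(0.30 × 4.30 × 31.01) = 0.03850 kg/m³.
(x−vt)²/(4Dt) = (26.86)²/(4 × 0.119 × 643) = 2.357; exp(−2.357) = 0.09470.
C = 0.03850 × 0.09470 = 0.00365 kg/m³.

0.00365 kg/m³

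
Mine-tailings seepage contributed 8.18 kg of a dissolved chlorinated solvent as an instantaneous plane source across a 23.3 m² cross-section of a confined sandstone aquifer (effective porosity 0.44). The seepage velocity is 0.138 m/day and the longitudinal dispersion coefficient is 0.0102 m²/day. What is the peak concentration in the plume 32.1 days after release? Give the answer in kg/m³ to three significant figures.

The peak of an instantaneous 1D plume sits at x = vt; there the Gaussian factor is 1 and C_max = M/(n_e·A·√(4πDt)), where n_e·A is the pore area the mass is dissolved in.
√(4πDt) = √(4π × 0.0102 × 32.1) = 2.028 m, so C_max = 8.18/(0.44 × 23.3 × 2.028) = 0.393 kg/m³.

0.393 kg/m³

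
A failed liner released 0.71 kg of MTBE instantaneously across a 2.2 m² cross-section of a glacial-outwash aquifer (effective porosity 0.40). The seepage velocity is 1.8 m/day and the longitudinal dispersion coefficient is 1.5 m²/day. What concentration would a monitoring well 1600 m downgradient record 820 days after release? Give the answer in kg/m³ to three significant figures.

For an instantaneous plane source, C(x,t) = M/(n_e·A·√(4πDt)) · exp(−(x−vt)²/(4Dt)), with n_e·A the pore (flow) area.
Plume center vt = 1.8 × 820 = 1476 m, so the well at 1600 m is 124 m downgradient of the peak.
√(4πDt) = 124.3 m, giving peak height M/(n_e·A·√(4πDt)) = 0.71/(0.40 × 2.2 × 124.3) = 0.006491 kg/m³.
(x−vt)²/(4Dt) = (124)²/(4 × 1.5 × 820) = 3.125; exp(−3.125) = 0.04394.
C = 0.006491 × 0.04394 = 0.000285 kg/m³.

0.000285 kg/m³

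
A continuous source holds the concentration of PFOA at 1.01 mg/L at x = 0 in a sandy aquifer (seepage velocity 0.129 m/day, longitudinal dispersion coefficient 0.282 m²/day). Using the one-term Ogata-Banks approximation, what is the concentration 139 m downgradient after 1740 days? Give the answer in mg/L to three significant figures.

1.01 mg/L

For a continuous step input, C/C₀ ≈ ½·erfc((x−vt)/(2√(Dt))).
vt = 0.129 × 1740 = 224.46 m and 2√(Dt) = 2√(0.282 × 1740) = 44.30 m.
Argument (x−vt)/(2√(Dt)) = (139 − 224.46)/44.30 = -1.929; ½·erfc(-1.929) = 0.9968.
C = 1.01 × 0.9968 = 1.01 mg/L.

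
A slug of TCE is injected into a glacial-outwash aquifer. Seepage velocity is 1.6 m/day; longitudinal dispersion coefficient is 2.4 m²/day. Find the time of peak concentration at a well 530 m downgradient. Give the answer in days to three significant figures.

For the 1D instantaneous-source solution, setting ∂C/∂t = 0 at fixed x gives v²t² + 2Dt − x² = 0, so t = (√(D² + v²x²) − D)/v².
√(D² + v²x²) = √(2.4² + 1.6² × 530²) = 848.0; v² = 2.56.
t = (848.0 − 2.4)/2.56 = 330 days (vs. the pure-advection estimate x/v = 331 d).

330 days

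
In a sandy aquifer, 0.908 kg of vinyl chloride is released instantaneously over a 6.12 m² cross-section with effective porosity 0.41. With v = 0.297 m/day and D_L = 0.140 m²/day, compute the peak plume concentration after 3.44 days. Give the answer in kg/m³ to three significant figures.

0.147 kg/m³

The peak of an instantaneous 1D plume sits at x = vt; there the Gaussian factor is 1 and C_max = M/(n_e·A·√(4πDt)), where n_e·A is the pore area the mass is dissolved in.
√(4πDt) = √(4π × 0.140 × 3.44) = 2.460 m, so C_max = 0.908/(0.41 × 6.12 × 2.460) = 0.147 kg/m³.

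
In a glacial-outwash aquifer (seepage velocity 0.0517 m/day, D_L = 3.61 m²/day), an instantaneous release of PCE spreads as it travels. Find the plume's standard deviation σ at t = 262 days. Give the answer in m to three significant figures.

43.5 m

Dispersive spreading gives a Gaussian with σ² = 2Dt; advection only shifts the center.
σ = √(2 × 3.61 × 262) = 43.5 m.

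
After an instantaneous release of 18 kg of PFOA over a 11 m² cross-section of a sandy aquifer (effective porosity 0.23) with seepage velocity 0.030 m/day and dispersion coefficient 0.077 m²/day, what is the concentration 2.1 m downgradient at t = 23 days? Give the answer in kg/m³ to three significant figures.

1.14 kg/m³

For an instantaneous plane source, C(x,t) = M/(n_e·A·√(4πDt)) · exp(−(x−vt)²/(4Dt)), with n_e·A the pore (flow) area.
Plume center vt = 0.030 × 23 = 0.69 m, so the well at 2.1 m is 1.41 m downgradient of the peak.
√(4πDt) = 4.718 m, giving peak height M/(n_e·A·√(4πDt)) = 18/(0.23 × 11 × 4.718) = 1.508 kg/m³.
(x−vt)²/(4Dt) = (1.41)²/(4 × 0.077 × 23) = 0.2806; exp(−0.2806) = 0.7553.
C = 1.508 × 0.7553 = 1.14 kg/m³.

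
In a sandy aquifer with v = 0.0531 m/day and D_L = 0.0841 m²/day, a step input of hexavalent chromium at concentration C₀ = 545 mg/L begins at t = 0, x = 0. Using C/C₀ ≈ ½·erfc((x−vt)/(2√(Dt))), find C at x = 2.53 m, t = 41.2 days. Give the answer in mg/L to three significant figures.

For a continuous step input, C/C₀ ≈ ½·erfc((x−vt)/(2√(Dt))).
vt = 0.0531 × 41.2 = 2.18772 m and 2√(Dt) = 2√(0.0841 × 41.2) = 3.723 m.
Argument (x−vt)/(2√(Dt)) = (2.53 − 2.18772)/3.723 = 0.09194; ½·erfc(0.09194) = 0.4483.
C = 545 × 0.4483 = 244 mg/L.

244 mg/L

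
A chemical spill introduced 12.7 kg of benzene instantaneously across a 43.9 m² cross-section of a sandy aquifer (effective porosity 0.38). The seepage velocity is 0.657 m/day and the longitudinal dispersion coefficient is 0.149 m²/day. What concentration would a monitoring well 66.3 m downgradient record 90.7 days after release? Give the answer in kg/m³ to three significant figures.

For an instantaneous plane source, C(x,t) = M/(n_e·A·√(4πDt)) · exp(−(x−vt)²/(4Dt)), with n_e·A the pore (flow) area.
Plume center vt = 0.657 × 90.7 = 59.5899 m, so the well at 66.3 m is 6.7101 m downgradient of the peak.
√(4πDt) = 13.03 m, giving peak height M/(n_e·A·√(4πDt)) = 12.7/(0.38 × 43.9 × 13.03) = 0.05843 kg/m³.
(x−vt)²/(4Dt) = (6.7101)²/(4 × 0.149 × 90.7) = 0.8329; exp(−0.8329) = 0.4348.
C = 0.05843 × 0.4348 = 0.0254 kg/m³.

0.0254 kg/m³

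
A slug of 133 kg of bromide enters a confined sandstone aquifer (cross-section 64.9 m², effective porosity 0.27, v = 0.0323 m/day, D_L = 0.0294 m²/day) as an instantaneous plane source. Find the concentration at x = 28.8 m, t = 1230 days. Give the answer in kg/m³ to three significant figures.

0.156 kg/m³

For an instantaneous plane source, C(x,t) = M/(n_e·A·√(4πDt)) · exp(−(x−vt)²/(4Dt)), with n_e·A the pore (flow) area.
Plume center vt = 0.0323 × 1230 = 39.729 m, so the well at 28.8 m is 10.929 m upgradient of the peak.
√(4πDt) = 21.32 m, giving peak height M/(n_e·A·√(4πDt)) = 133/(0.27 × 64.9 × 21.32) = 0.3560 kg/m³.
(x−vt)²/(4Dt) = (-10.929)²/(4 × 0.0294 × 1230) = 0.8257; exp(−0.8257) = 0.4379.
C = 0.3560 × 0.4379 = 0.156 kg/m³.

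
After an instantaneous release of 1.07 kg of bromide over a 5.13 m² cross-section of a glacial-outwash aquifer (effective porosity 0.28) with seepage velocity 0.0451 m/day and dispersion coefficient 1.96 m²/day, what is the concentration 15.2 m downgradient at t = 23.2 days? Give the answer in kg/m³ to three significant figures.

0.0104 kg/m³

For an instantaneous plane source, C(x,t) = M/(n_e·A·√(4πDt)) · exp(−(x−vt)²/(4Dt)), with n_e·A the pore (flow) area.
Plume center vt = 0.0451 × 23.2 = 1.04632 m, so the well at 15.2 m is 14.15368 m downgradient of the peak.
√(4πDt) = 23.90 m, giving peak height M/(n_e·A·√(4πDt)) = 1.07/(0.28 × 5.13 × 23.90) = 0.03117 kg/m³.
(x−vt)²/(4Dt) = (14.15368)²/(4 × 1.96 × 23.2) = 1.101; exp(−1.101) = 0.3325.
C = 0.03117 × 0.3325 = 0.0104 kg/m³.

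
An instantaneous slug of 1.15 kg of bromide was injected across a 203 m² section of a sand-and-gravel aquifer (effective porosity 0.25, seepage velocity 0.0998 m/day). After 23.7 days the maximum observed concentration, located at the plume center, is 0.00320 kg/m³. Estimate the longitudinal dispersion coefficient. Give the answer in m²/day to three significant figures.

0.168 m²/day

At the plume center C_max = M/(n_e·A·√(4πDt)), so D = M²/(4πt·(n_e·A·C_max)²).
n_e·A·C_max = 0.25 × 203 × 0.00320 = 0.1624 kg/m.
D = 1.15²/(4π × 23.7 × 0.1624²) = 0.168 m²/day.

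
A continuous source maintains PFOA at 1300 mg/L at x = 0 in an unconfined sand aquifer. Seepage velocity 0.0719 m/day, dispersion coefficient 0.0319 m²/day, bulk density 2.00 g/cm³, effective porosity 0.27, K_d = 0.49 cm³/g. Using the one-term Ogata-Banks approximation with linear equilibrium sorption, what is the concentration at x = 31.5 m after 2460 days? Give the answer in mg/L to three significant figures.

1140 mg/L

Retardation factor R = 1 + ρ_b·K_d/n = 1 + 2.00 × 0.49/0.27 = 4.630.
Sorption retards both mechanisms: v_R = v/R = 0.01553 m/day, D_R = D/R = 0.006890 m²/day.
v_R·t = 0.01553 × 2460 = 38.2038 m; 2√(D_R t) = 8.234 m; argument = (31.5 − 38.2038)/8.234 = -0.8142.
C = C₀ × ½·erfc(-0.8142) = 1300 × 0.8752 = 1140 mg/L.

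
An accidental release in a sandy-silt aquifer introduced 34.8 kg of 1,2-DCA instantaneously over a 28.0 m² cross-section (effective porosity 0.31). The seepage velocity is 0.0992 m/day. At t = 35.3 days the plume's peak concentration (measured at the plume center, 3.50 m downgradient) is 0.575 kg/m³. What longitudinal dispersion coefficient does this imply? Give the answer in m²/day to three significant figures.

0.110 m²/day

At the plume center C_max = M/(n_e·A·√(4πDt)), so D = M²/(4πt·(n_e·A·C_max)²).
n_e·A·C_max = 0.31 × 28.0 × 0.575 = 4.991 kg/m.
D = 34.8²/(4π × 35.3 × 4.991²) = 0.110 m²/day.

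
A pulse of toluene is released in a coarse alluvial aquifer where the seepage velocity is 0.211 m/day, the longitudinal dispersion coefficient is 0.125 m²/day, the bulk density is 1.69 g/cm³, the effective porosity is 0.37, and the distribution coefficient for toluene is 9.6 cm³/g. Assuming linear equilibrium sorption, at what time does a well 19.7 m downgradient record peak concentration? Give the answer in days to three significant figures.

4060 days

Retardation factor R = 1 + ρ_b·K_d/n = 1 + 1.69 × 9.6/0.37 = 44.85.
Sorption retards both mechanisms: v_R = v/R = 0.004705 m/day, D_R = D/R = 0.002787 m²/day.
Peak time from v_R²t² + 2D_R t − x² = 0: t = (√(D_R² + v_R²x²) − D_R)/v_R².
√(D_R² + v_R²x²) = √(0.002787² + 0.004705² × 19.7²) = 0.09273; v_R² = 2.214e-05.
t = (0.09273 − 0.002787)/2.214e-05 = 4060 days.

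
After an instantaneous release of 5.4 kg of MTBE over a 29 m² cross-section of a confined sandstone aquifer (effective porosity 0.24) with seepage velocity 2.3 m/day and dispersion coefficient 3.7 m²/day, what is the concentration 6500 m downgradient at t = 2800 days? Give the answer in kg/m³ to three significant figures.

For an instantaneous plane source, C(x,t) = M/(n_e·A·√(4πDt)) · exp(−(x−vt)²/(4Dt)), with n_e·A the pore (flow) area.
Plume center vt = 2.3 × 2800 = 6440 m, so the well at 6500 m is 60 m downgradient of the peak.
√(4πDt) = 360.8 m, giving peak height M/(n_e·A·√(4πDt)) = 5.4/(0.24 × 29 × 360.8) = 0.002150 kg/m³.
(x−vt)²/(4Dt) = (60)²/(4 × 3.7 × 2800) = 0.08687; exp(−0.08687) = 0.9168.
C = 0.002150 × 0.9168 = 0.00197 kg/m³.

0.00197 kg/m³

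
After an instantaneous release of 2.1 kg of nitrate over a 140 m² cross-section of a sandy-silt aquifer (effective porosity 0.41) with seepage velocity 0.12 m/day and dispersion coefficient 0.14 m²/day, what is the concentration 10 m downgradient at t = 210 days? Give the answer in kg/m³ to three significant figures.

0.000267 kg/m³

For an instantaneous plane source, C(x,t) = M/(n_e·A·√(4πDt)) · exp(−(x−vt)²/(4Dt)), with n_e·A the pore (flow) area.
Plume center vt = 0.12 × 210 = 25.2 m, so the well at 10 m is 15.2 m upgradient of the peak.
√(4πDt) = 19.22 m, giving peak height M/(n_e·A·√(4πDt)) = 2.1/(0.41 × 140 × 19.22) = 0.001904 kg/m³.
(x−vt)²/(4Dt) = (-15.2)²/(4 × 0.14 × 210) = 1.965; exp(−1.965) = 0.1402.
C = 0.001904 × 0.1402 = 0.000267 kg/m³.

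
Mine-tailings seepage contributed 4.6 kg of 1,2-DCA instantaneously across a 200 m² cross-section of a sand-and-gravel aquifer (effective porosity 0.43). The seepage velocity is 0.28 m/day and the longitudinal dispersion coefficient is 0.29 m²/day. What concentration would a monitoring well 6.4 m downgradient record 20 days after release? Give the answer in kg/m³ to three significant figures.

0.00609 kg/m³

For an instantaneous plane source, C(x,t) = M/(n_e·A·√(4πDt)) · exp(−(x−vt)²/(4Dt)), with n_e·A the pore (flow) area.
Plume center vt = 0.28 × 20 = 5.6 m, so the well at 6.4 m is 0.8 m downgradient of the peak.
√(4πDt) = 8.537 m, giving peak height M/(n_e·A·√(4πDt)) = 4.6/(0.43 × 200 × 8.537) = 0.006265 kg/m³.
(x−vt)²/(4Dt) = (0.8)²/(4 × 0.29 × 20) = 0.02759; exp(−0.02759) = 0.9728.
C = 0.006265 × 0.9728 = 0.00609 kg/m³.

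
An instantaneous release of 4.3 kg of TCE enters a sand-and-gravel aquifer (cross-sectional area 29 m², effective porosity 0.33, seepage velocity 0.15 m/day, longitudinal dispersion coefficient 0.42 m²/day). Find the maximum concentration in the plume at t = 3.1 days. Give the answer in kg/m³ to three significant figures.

The peak of an instantaneous 1D plume sits at x = vt; there the Gaussian factor is 1 and C_max = M/(n_e·A·√(4πDt)), where n_e·A is the pore area the mass is dissolved in.
√(4πDt) = √(4π × 0.42 × 3.1) = 4.045 m, so C_max = 4.3/(0.33 × 29 × 4.045) = 0.111 kg/m³.

0.111 kg/m³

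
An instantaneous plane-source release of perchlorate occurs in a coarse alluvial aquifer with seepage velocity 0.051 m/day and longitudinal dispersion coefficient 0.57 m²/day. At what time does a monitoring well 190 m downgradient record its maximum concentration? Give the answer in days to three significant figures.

3510 days

For the 1D instantaneous-source solution, setting ∂C/∂t = 0 at fixed x gives v²t² + 2Dt − x² = 0, so t = (√(D² + v²x²) − D)/v².
√(D² + v²x²) = √(0.57² + 0.051² × 190²) = 9.707; v² = 0.002601.
t = (9.707 − 0.57)/0.002601 = 3510 days (vs. the pure-advection estimate x/v = 3730 d).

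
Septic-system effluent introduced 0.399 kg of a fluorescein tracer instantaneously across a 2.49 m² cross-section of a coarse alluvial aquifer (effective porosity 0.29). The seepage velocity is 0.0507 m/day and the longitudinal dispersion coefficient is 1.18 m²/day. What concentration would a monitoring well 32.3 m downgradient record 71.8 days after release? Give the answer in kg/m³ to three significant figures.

0.00150 kg/m³

For an instantaneous plane source, C(x,t) = M/(n_e·A·√(4πDt)) · exp(−(x−vt)²/(4Dt)), with n_e·A the pore (flow) area.
Plume center vt = 0.0507 × 71.8 = 3.64026 m, so the well at 32.3 m is 28.65974 m downgradient of the peak.
√(4πDt) = 32.63 m, giving peak height M/(n_e·A·√(4πDt)) = 0.399/(0.29 × 2.49 × 32.63) = 0.01693 kg/m³.
(x−vt)²/(4Dt) = (28.65974)²/(4 × 1.18 × 71.8) = 2.424; exp(−2.424) = 0.08857.
C = 0.01693 × 0.08857 = 0.00150 kg/m³.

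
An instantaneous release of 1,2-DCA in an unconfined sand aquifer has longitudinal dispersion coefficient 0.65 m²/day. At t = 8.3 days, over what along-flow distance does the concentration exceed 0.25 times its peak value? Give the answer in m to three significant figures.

The plume is Gaussian with σ = √(2Dt) = √(2 × 0.65 × 8.3) = 3.285 m.
C/C_peak = exp(−Δx²/(2σ²)) = 0.25 ⇒ Δx = σ·√(−2 ln 0.25) = 3.285 × 1.665 = 5.470 m.
Width = 2Δx = 10.9 m.

10.9 m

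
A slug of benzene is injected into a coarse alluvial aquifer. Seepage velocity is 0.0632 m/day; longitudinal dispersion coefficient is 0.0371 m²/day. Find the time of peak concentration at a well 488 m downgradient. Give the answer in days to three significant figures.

For the 1D instantaneous-source solution, setting ∂C/∂t = 0 at fixed x gives v²t² + 2Dt − x² = 0, so t = (√(D² + v²x²) − D)/v².
√(D² + v²x²) = √(0.0371² + 0.0632² × 488²) = 30.84; v² = 0.00399424.
t = (30.84 − 0.0371)/0.00399424 = 7710 days (vs. the pure-advection estimate x/v = 7720 d).

7710 days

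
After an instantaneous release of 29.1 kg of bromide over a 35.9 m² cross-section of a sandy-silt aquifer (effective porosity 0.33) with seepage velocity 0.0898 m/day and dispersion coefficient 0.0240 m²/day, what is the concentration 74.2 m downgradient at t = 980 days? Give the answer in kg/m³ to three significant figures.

0.0189 kg/m³

For an instantaneous plane source, C(x,t) = M/(n_e·A·√(4πDt)) · exp(−(x−vt)²/(4Dt)), with n_e·A the pore (flow) area.
Plume center vt = 0.0898 × 980 = 88.004 m, so the well at 74.2 m is 13.804 m upgradient of the peak.
√(4πDt) = 17.19 m, giving peak height M/(n_e·A·√(4πDt)) = 29.1/(0.33 × 35.9 × 17.19) = 0.1429 kg/m³.
(x−vt)²/(4Dt) = (-13.804)²/(4 × 0.0240 × 980) = 2.025; exp(−2.025) = 0.1320.
C = 0.1429 × 0.1320 = 0.0189 kg/m³.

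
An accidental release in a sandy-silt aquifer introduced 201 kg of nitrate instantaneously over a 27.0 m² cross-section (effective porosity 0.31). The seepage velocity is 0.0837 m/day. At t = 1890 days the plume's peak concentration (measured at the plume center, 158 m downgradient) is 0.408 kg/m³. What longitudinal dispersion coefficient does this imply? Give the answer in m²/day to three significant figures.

0.146 m²/day

At the plume center C_max = M/(n_e·A·√(4πDt)), so D = M²/(4πt·(n_e·A·C_max)²).
n_e·A·C_max = 0.31 × 27.0 × 0.408 = 3.415 kg/m.
D = 201²/(4π × 1890 × 3.415²) = 0.146 m²/day.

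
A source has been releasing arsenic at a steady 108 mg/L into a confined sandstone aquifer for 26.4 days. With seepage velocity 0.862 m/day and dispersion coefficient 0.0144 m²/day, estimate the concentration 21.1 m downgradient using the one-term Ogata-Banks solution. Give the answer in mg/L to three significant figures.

For a continuous step input, C/C₀ ≈ ½·erfc((x−vt)/(2√(Dt))).
vt = 0.862 × 26.4 = 22.7568 m and 2√(Dt) = 2√(0.0144 × 26.4) = 1.233 m.
Argument (x−vt)/(2√(Dt)) = (21.1 − 22.7568)/1.233 = -1.344; ½·erfc(-1.344) = 0.9713.
C = 108 × 0.9713 = 105 mg/L.

105 mg/L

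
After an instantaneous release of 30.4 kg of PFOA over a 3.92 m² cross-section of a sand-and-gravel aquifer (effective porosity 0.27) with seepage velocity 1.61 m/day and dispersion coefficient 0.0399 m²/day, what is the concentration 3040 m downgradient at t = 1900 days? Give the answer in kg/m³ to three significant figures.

For an instantaneous plane source, C(x,t) = M/(n_e·A·√(4πDt)) · exp(−(x−vt)²/(4Dt)), with n_e·A the pore (flow) area.
Plume center vt = 1.61 × 1900 = 3059 m, so the well at 3040 m is 19 m upgradient of the peak.
√(4πDt) = 30.87 m, giving peak height M/(n_e·A·√(4πDt)) = 30.4/(0.27 × 3.92 × 30.87) = 0.9304 kg/m³.
(x−vt)²/(4Dt) = (-19)²/(4 × 0.0399 × 1900) = 1.190; exp(−1.190) = 0.3042.
C = 0.9304 × 0.3042 = 0.283 kg/m³.

0.283 kg/m³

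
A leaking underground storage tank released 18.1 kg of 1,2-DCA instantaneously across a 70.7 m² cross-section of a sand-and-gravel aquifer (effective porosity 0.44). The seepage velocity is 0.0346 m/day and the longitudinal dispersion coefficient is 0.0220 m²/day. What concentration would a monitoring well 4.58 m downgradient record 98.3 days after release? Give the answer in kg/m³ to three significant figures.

For an instantaneous plane source, C(x,t) = M/(n_e·A·√(4πDt)) · exp(−(x−vt)²/(4Dt)), with n_e·A the pore (flow) area.
Plume center vt = 0.0346 × 98.3 = 3.40118 m, so the well at 4.58 m is 1.17882 m downgradient of the peak.
√(4πDt) = 5.213 m, giving peak height M/(n_e·A·√(4πDt)) = 18.1/(0.44 × 70.7 × 5.213) = 0.1116 kg/m³.
(x−vt)²/(4Dt) = (1.17882)²/(4 × 0.0220 × 98.3) = 0.1606; exp(−0.1606) = 0.8516.
C = 0.1116 × 0.8516 = 0.0950 kg/m³.

0.0950 kg/m³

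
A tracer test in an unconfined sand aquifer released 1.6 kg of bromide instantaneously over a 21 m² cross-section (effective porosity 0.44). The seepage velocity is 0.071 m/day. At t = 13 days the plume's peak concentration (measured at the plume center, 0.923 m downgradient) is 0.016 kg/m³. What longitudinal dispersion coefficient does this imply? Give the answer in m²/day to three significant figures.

0.717 m²/day

At the plume center C_max = M/(n_e·A·√(4πDt)), so D = M²/(4πt·(n_e·A·C_max)²).
n_e·A·C_max = 0.44 × 21 × 0.016 = 0.1478 kg/m.
D = 1.6²/(4π × 13 × 0.1478²) = 0.717 m²/day.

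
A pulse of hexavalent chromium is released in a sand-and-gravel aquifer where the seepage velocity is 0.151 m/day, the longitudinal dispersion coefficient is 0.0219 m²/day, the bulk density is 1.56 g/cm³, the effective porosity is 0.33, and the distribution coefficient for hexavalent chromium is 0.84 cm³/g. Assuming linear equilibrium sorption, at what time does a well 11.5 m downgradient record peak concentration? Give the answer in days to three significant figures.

374 days

Retardation factor R = 1 + ρ_b·K_d/n = 1 + 1.56 × 0.84/0.33 = 4.971.
Sorption retards both mechanisms: v_R = v/R = 0.03038 m/day, D_R = D/R = 0.004406 m²/day.
Peak time from v_R²t² + 2D_R t − x² = 0: t = (√(D_R² + v_R²x²) − D_R)/v_R².
√(D_R² + v_R²x²) = √(0.004406² + 0.03038² × 11.5²) = 0.3494; v_R² = 0.0009229.
t = (0.3494 − 0.004406)/0.0009229 = 374 days.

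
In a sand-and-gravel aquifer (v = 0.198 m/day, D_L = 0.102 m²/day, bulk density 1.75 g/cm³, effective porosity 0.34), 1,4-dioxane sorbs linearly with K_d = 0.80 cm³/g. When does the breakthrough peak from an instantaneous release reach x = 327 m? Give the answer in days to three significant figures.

Retardation factor R = 1 + ρ_b·K_d/n = 1 + 1.75 × 0.80/0.34 = 5.118.
Sorption retards both mechanisms: v_R = v/R = 0.03869 m/day, D_R = D/R = 0.01993 m²/day.
Peak time from v_R²t² + 2D_R t − x² = 0: t = (√(D_R² + v_R²x²) − D_R)/v_R².
√(D_R² + v_R²x²) = √(0.01993² + 0.03869² × 327²) = 12.65; v_R² = 0.001497.
t = (12.65 − 0.01993)/0.001497 = 8440 days.

8440 days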